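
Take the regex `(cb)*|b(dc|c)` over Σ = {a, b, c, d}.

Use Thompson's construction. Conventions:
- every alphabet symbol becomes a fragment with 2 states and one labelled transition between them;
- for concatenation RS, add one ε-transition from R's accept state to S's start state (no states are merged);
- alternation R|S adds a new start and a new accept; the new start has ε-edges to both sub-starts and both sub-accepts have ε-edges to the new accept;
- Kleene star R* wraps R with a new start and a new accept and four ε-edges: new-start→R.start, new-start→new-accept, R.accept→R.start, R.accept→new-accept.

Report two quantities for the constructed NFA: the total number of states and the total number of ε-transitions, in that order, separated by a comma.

18, 15

Per subexpression:
Each of the 6 symbol leaves contributes 2 states and 0 ε-transitions.
  cb = 4 states, 1 ε-transition
  (cb)* = 6 states, 5 ε-transitions
  dc = 4 states, 1 ε-transition
  dc|c = 8 states, 5 ε-transitions
  b(dc|c) = 10 states, 6 ε-transitions
  (cb)*|b(dc|c) = 18 states, 15 ε-transitions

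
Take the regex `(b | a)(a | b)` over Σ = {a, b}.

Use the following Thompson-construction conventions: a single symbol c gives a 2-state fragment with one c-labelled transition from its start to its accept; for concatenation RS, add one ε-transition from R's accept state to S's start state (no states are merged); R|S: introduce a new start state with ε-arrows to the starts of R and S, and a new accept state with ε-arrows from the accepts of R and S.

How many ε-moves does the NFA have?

9

Per subexpression:
Each of the 4 symbol leaves contributes 0 ε-transitions.
  b | a = 4 ε-transitions
  a | b = 4 ε-transitions
  (b | a)(a | b) = 9 ε-transitions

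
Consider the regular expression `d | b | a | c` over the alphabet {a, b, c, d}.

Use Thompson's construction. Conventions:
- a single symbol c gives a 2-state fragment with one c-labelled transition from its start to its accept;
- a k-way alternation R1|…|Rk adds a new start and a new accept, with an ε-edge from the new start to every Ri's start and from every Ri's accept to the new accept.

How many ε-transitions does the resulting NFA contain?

8

By structural recursion:
Each of the 4 symbol leaves contributes 0 ε-transitions.
  d | b | a | c : 8 ε-transitions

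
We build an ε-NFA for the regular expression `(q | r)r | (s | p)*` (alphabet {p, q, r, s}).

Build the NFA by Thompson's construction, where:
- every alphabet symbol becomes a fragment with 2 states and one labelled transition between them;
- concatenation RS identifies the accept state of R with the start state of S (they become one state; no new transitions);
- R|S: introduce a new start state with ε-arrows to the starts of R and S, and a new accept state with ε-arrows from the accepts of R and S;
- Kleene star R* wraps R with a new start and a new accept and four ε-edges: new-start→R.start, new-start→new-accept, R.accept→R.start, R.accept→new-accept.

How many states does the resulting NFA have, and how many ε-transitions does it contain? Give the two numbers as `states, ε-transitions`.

Per subexpression:
Each of the 5 symbol leaves contributes 2 states and 0 ε-transitions.
  q | r = 6 states, 4 ε-transitions
  (q | r)r = 7 states, 4 ε-transitions
  s | p = 6 states, 4 ε-transitions
  (s | p)* = 8 states, 8 ε-transitions
  (q | r)r | (s | p)* = 17 states, 16 ε-transitions

17, 16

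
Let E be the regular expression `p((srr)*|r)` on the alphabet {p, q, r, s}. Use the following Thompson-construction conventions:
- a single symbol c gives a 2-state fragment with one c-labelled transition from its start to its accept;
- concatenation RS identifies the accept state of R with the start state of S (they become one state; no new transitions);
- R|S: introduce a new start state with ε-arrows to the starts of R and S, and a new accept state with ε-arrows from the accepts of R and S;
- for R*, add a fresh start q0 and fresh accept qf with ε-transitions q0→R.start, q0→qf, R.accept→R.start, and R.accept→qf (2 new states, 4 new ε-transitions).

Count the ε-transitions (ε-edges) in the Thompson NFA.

Building bottom-up:
Each of the 5 symbol leaves contributes 0 ε-transitions.
  srr — 0 ε-transitions
  (srr)* — 4 ε-transitions
  (srr)*|r — 8 ε-transitions
  p((srr)*|r) — 8 ε-transitions

8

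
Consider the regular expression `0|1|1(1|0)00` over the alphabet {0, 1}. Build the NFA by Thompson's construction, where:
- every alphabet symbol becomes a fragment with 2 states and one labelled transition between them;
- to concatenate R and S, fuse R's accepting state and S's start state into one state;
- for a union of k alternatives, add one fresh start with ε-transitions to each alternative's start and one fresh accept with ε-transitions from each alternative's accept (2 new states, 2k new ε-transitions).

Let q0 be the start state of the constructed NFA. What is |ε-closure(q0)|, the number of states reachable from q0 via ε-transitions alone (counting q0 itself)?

4

Work bottom-up. For each fragment F, track |ε-closure(F.start)| and whether F's accept lies in that closure (i.e. whether F accepts ε). A single-symbol fragment has closure size 1 and does not accept ε.
  1|0 : new start ε-reaches every alternative's start; none of them accept ε, so the new accept is not reached: |ε-closure| = 1 + 1 + 1 = 3
  1(1|0)00 : same as the first factor's closure: |ε-closure| = 1
  0|1|1(1|0)00 : new start ε-reaches every alternative's start; none of them accept ε, so the new accept is not reached: |ε-closure| = 1 + 1 + 1 + 1 = 4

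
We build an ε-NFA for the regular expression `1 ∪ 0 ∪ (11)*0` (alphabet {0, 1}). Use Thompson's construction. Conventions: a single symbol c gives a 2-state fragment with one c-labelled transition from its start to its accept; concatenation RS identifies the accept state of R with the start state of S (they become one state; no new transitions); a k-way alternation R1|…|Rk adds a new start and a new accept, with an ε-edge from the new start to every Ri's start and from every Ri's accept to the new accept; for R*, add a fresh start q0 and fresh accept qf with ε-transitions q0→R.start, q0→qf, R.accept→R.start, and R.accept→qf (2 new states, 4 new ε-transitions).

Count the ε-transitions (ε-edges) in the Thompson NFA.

10

Building bottom-up:
Each of the 5 symbol leaves contributes 0 ε-transitions.
  11 — 0 ε-transitions
  (11)* — 4 ε-transitions
  (11)*0 — 4 ε-transitions
  1 ∪ 0 ∪ (11)*0 — 10 ε-transitions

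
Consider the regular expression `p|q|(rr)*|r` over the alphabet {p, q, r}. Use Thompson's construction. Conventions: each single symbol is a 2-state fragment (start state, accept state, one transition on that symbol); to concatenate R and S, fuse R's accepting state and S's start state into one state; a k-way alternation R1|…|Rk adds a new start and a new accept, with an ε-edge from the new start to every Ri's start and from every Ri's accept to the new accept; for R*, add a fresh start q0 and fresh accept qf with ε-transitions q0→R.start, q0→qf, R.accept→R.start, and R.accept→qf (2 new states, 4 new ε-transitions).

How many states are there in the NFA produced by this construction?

13

Per subexpression:
Each of the 5 symbol leaves contributes a 2-state fragment.
  rr : 3 states
  (rr)* : 5 states
  p|q|(rr)*|r : 13 states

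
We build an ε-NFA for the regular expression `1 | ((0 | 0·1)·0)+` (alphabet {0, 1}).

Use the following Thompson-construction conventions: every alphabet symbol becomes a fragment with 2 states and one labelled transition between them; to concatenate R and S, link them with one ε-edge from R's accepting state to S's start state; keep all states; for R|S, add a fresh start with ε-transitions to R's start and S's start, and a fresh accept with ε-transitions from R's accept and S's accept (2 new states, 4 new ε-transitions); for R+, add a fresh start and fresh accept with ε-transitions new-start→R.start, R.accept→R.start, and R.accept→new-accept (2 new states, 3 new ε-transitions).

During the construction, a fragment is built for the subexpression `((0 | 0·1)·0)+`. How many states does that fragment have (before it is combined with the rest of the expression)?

12

Fragment for `((0 | 0·1)·0)+`:
Each of the 4 symbol leaves contributes a 2-state fragment.
  0·1 → 4 states
  0 | 0·1 → 8 states
  (0 | 0·1)·0 → 10 states
  ((0 | 0·1)·0)+ → 12 states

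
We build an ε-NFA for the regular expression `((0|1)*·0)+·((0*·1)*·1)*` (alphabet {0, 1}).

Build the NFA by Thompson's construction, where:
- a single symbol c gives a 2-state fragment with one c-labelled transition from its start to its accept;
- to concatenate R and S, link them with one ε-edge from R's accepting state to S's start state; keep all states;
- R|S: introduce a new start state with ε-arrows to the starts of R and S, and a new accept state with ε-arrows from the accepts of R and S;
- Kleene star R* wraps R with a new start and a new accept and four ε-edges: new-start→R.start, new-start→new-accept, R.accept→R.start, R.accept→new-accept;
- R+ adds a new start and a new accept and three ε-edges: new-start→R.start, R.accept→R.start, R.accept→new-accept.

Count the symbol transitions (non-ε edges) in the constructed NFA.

6

By structural recursion:
Each of the 6 symbol leaves contributes exactly 1 symbol transition.
  0|1 — 2 symbol transitions
  (0|1)* — 2 symbol transitions
  (0|1)*·0 — 3 symbol transitions
  ((0|1)*·0)+ — 3 symbol transitions
  0* — 1 symbol transition
  0*·1 — 2 symbol transitions
  (0*·1)* — 2 symbol transitions
  (0*·1)*·1 — 3 symbol transitions
  ((0*·1)*·1)* — 3 symbol transitions
  ((0|1)*·0)+·((0*·1)*·1)* — 6 symbol transitions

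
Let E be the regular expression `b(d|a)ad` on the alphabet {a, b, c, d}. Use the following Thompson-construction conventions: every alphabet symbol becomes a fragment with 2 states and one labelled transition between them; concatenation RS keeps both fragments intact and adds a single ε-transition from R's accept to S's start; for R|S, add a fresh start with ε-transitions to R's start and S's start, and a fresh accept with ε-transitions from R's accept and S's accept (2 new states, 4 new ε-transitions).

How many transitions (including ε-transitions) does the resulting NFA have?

12

Bottom-up over the parse tree:
Each of the 5 symbol leaves contributes 1 transition (1 symbol, 0 ε).
  d|a → 6 transitions (2 symbol, 4 ε)
  b(d|a)ad → 12 transitions (5 symbol, 7 ε)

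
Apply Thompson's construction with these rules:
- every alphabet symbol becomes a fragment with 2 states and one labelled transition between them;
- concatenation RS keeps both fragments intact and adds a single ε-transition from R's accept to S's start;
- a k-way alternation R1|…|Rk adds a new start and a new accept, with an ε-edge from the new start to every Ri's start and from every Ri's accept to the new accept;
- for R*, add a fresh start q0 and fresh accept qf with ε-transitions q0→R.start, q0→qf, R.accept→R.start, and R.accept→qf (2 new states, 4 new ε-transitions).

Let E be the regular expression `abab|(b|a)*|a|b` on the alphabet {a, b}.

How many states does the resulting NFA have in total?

By structural recursion:
Each of the 8 symbol leaves contributes a 2-state fragment.
  abab → 8 states
  b|a → 6 states
  (b|a)* → 8 states
  abab|(b|a)*|a|b → 22 states

22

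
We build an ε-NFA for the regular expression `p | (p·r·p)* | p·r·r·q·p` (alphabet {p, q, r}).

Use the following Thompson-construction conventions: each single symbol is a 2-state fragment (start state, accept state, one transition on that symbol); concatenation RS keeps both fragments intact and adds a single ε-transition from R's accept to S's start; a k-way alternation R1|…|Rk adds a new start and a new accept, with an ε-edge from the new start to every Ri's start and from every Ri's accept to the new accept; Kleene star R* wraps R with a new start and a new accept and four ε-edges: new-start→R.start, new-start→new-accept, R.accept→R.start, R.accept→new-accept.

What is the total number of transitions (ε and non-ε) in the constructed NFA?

Per subexpression:
Each of the 9 symbol leaves contributes 1 transition (1 symbol, 0 ε).
  p·r·p — 5 transitions (3 symbol, 2 ε)
  (p·r·p)* — 9 transitions (3 symbol, 6 ε)
  p·r·r·q·p — 9 transitions (5 symbol, 4 ε)
  p | (p·r·p)* | p·r·r·q·p — 25 transitions (9 symbol, 16 ε)

25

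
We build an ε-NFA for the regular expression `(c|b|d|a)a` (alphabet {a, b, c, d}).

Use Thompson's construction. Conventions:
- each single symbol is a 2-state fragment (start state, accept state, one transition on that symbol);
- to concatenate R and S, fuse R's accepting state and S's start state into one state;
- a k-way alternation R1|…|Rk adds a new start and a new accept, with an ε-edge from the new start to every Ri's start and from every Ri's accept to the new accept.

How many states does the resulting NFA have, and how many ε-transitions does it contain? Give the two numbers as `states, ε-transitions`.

11, 8

Recursing over subexpressions:
Each of the 5 symbol leaves contributes 2 states and 0 ε-transitions.
  c|b|d|a : 10 states, 8 ε-transitions
  (c|b|d|a)a : 11 states, 8 ε-transitions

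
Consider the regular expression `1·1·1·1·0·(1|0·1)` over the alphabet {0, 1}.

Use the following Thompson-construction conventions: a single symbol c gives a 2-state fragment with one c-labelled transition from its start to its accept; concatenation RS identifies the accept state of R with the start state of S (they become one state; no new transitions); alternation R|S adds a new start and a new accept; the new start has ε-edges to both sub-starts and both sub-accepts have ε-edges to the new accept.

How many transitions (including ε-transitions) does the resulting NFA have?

12

By structural recursion:
Each of the 8 symbol leaves contributes 1 transition (1 symbol, 0 ε).
  0·1 : 2 transitions (2 symbol, 0 ε)
  1|0·1 : 7 transitions (3 symbol, 4 ε)
  1·1·1·1·0·(1|0·1) : 12 transitions (8 symbol, 4 ε)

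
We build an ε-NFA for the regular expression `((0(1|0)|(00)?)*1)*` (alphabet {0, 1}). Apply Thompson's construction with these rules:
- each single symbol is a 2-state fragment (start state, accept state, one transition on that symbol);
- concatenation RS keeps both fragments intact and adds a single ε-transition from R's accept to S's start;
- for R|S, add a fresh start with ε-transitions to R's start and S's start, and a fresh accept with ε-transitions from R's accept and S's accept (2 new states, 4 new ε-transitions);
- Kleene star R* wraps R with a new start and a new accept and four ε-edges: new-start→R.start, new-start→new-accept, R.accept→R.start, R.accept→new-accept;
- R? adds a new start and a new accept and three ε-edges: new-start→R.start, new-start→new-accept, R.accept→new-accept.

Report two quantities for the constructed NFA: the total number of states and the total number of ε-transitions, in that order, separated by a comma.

By structural recursion:
Each of the 6 symbol leaves contributes 2 states and 0 ε-transitions.
  1|0 = 6 states, 4 ε-transitions
  0(1|0) = 8 states, 5 ε-transitions
  00 = 4 states, 1 ε-transition
  (00)? = 6 states, 4 ε-transitions
  0(1|0)|(00)? = 16 states, 13 ε-transitions
  (0(1|0)|(00)?)* = 18 states, 17 ε-transitions
  (0(1|0)|(00)?)*1 = 20 states, 18 ε-transitions
  ((0(1|0)|(00)?)*1)* = 22 states, 22 ε-transitions

22, 22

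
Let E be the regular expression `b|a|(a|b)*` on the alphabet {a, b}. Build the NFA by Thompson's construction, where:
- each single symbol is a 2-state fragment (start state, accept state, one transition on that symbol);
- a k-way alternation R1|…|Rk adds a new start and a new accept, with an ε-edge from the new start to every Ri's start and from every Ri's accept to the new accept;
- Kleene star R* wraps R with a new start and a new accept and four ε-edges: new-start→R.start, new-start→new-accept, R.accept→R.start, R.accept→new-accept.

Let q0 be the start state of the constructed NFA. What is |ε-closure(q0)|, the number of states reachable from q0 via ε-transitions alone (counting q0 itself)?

9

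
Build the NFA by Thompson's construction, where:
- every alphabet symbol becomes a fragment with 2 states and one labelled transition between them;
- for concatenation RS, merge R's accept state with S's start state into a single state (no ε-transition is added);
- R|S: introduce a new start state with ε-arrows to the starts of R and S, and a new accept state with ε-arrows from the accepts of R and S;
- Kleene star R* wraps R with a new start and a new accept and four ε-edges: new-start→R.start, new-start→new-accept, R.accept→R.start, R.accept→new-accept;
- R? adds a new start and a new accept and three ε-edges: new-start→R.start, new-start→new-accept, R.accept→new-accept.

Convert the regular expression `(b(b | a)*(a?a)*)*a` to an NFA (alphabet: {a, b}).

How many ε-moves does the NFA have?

19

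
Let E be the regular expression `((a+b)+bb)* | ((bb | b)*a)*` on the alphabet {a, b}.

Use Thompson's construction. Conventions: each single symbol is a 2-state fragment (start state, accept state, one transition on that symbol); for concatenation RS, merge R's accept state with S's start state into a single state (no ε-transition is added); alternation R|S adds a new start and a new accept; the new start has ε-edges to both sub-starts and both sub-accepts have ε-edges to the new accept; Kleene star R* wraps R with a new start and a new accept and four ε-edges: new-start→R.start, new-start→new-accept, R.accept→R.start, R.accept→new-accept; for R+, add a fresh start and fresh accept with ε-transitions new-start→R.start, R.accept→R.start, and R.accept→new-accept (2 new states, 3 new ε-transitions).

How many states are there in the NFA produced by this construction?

Building bottom-up:
Each of the 8 symbol leaves contributes a 2-state fragment.
  a+ : 4 states
  a+b : 5 states
  (a+b)+ : 7 states
  (a+b)+bb : 9 states
  ((a+b)+bb)* : 11 states
  bb : 3 states
  bb | b : 7 states
  (bb | b)* : 9 states
  (bb | b)*a : 10 states
  ((bb | b)*a)* : 12 states
  ((a+b)+bb)* | ((bb | b)*a)* : 25 states

25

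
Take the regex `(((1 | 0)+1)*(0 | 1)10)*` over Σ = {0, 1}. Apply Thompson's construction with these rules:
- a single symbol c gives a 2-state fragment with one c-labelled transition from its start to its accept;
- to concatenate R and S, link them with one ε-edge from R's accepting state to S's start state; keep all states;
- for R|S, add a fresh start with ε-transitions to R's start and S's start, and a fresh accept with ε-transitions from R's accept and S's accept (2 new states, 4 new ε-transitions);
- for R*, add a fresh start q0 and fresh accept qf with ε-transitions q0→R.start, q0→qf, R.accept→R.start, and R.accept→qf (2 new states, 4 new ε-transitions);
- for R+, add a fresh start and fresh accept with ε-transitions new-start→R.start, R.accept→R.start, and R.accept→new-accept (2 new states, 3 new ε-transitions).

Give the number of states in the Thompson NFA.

Bottom-up over the parse tree:
Each of the 7 symbol leaves contributes a 2-state fragment.
  1 | 0 = 6 states
  (1 | 0)+ = 8 states
  (1 | 0)+1 = 10 states
  ((1 | 0)+1)* = 12 states
  0 | 1 = 6 states
  ((1 | 0)+1)*(0 | 1)10 = 22 states
  (((1 | 0)+1)*(0 | 1)10)* = 24 states

24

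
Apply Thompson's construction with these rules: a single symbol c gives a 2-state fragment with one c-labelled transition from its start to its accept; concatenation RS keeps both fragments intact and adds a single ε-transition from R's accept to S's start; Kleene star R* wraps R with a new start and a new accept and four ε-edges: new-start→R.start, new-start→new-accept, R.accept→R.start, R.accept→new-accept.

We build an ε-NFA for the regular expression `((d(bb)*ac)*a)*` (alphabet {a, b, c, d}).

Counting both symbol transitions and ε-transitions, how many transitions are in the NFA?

Recursing over subexpressions:
Each of the 6 symbol leaves contributes 1 transition (1 symbol, 0 ε).
  bb = 3 transitions (2 symbol, 1 ε)
  (bb)* = 7 transitions (2 symbol, 5 ε)
  d(bb)*ac = 13 transitions (5 symbol, 8 ε)
  (d(bb)*ac)* = 17 transitions (5 symbol, 12 ε)
  (d(bb)*ac)*a = 19 transitions (6 symbol, 13 ε)
  ((d(bb)*ac)*a)* = 23 transitions (6 symbol, 17 ε)

23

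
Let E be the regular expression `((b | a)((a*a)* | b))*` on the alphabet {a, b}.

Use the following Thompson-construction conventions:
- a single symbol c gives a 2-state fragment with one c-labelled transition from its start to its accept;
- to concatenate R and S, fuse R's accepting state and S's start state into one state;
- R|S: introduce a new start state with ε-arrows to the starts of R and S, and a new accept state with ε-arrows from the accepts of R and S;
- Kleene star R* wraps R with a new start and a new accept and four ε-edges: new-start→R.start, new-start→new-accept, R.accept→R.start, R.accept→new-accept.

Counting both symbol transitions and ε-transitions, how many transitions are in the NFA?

25

Building bottom-up:
Each of the 5 symbol leaves contributes 1 transition (1 symbol, 0 ε).
  b | a — 6 transitions (2 symbol, 4 ε)
  a* — 5 transitions (1 symbol, 4 ε)
  a*a — 6 transitions (2 symbol, 4 ε)
  (a*a)* — 10 transitions (2 symbol, 8 ε)
  (a*a)* | b — 15 transitions (3 symbol, 12 ε)
  (b | a)((a*a)* | b) — 21 transitions (5 symbol, 16 ε)
  ((b | a)((a*a)* | b))* — 25 transitions (5 symbol, 20 ε)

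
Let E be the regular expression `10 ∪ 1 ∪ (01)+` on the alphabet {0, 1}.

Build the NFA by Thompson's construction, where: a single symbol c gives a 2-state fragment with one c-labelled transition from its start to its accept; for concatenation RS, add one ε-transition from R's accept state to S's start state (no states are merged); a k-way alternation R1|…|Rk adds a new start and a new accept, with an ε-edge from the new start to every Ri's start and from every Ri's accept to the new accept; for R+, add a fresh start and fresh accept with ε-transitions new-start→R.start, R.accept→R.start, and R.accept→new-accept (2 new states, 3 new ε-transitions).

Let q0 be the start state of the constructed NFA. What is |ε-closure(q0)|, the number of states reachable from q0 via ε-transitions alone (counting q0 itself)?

5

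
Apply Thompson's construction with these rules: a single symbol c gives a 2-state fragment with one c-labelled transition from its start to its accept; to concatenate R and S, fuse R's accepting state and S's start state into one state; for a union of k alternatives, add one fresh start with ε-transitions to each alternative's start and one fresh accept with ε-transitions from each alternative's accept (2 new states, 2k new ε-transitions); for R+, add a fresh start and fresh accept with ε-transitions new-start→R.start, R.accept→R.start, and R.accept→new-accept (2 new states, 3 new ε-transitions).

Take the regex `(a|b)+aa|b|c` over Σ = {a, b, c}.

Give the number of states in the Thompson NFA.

16

Bottom-up over the parse tree:
Each of the 6 symbol leaves contributes a 2-state fragment.
  a|b — 6 states
  (a|b)+ — 8 states
  (a|b)+aa — 10 states
  (a|b)+aa|b|c — 16 states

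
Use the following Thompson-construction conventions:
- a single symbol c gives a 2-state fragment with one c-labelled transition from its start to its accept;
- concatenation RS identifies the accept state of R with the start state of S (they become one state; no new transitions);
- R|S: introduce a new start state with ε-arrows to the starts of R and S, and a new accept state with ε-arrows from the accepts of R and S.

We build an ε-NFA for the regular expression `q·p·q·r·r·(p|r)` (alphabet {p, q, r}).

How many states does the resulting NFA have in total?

Bottom-up over the parse tree:
Each of the 7 symbol leaves contributes a 2-state fragment.
  p|r — 6 states
  q·p·q·r·r·(p|r) — 11 states

11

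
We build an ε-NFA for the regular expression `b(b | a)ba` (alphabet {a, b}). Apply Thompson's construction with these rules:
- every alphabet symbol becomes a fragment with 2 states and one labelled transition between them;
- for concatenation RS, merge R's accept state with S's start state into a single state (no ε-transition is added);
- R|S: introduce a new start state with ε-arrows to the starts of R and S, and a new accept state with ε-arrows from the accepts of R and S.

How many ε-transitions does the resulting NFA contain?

Per subexpression:
Each of the 5 symbol leaves contributes 0 ε-transitions.
  b | a → 4 ε-transitions
  b(b | a)ba → 4 ε-transitions

4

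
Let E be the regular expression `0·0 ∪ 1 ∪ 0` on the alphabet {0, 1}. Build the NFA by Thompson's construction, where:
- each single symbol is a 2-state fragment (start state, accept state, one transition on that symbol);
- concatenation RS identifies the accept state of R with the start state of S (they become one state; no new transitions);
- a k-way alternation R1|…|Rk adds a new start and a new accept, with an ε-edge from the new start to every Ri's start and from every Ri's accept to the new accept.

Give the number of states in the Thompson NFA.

Bottom-up over the parse tree:
Each of the 4 symbol leaves contributes a 2-state fragment.
  0·0 — 3 states
  0·0 ∪ 1 ∪ 0 — 9 states

9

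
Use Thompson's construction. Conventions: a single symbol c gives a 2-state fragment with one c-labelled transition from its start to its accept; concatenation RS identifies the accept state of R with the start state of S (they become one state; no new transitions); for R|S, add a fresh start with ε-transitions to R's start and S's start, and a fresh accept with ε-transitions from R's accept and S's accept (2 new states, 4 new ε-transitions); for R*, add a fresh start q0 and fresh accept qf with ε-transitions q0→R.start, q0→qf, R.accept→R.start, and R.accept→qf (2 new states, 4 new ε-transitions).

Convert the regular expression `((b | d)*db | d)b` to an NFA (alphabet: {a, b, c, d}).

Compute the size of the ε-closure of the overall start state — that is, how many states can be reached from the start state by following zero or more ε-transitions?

Work bottom-up. For each fragment F, track |ε-closure(F.start)| and whether F's accept lies in that closure (i.e. whether F accepts ε). A single-symbol fragment has closure size 1 and does not accept ε.
  b | d → C = 1 + 1 + 1 = 3 (the new accept is not ε-reachable since no branch accepts ε)
  (b | d)* → C = 1 (new start) + 3 (body) + 1 (new accept) = 5
  (b | d)*db → C = 5 + (1−1) = 5 (closure spills across the concat boundary because the left factor accepts ε)
  (b | d)*db | d → C = 1 + 5 + 1 = 7 (the new accept is not ε-reachable since no branch accepts ε)
  ((b | d)*db | d)b → same as the first factor's closure: C = 7

7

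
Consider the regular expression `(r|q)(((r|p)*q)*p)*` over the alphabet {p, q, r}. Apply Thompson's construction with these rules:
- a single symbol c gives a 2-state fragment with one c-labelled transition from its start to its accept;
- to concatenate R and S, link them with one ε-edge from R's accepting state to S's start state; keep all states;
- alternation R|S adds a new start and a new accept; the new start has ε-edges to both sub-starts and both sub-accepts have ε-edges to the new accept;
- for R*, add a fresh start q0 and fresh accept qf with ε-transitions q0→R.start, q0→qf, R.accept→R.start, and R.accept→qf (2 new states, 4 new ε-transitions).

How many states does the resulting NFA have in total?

22

Bottom-up over the parse tree:
Each of the 6 symbol leaves contributes a 2-state fragment.
  r|q : 6 states
  r|p : 6 states
  (r|p)* : 8 states
  (r|p)*q : 10 states
  ((r|p)*q)* : 12 states
  ((r|p)*q)*p : 14 states
  (((r|p)*q)*p)* : 16 states
  (r|q)(((r|p)*q)*p)* : 22 states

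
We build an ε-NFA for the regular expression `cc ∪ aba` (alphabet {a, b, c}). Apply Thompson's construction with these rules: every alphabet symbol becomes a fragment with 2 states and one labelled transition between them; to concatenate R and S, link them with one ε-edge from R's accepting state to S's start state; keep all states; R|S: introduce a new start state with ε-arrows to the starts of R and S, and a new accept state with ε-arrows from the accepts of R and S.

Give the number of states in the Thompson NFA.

12

Per subexpression:
Each of the 5 symbol leaves contributes a 2-state fragment.
  cc = 4 states
  aba = 6 states
  cc ∪ aba = 12 states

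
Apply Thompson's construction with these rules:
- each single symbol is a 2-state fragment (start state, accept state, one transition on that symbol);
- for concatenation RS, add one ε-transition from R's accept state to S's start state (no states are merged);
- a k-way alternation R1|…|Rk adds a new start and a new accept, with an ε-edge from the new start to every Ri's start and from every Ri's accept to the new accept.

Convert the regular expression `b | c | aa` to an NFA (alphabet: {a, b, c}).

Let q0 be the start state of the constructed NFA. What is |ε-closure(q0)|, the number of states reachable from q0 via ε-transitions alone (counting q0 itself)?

Work bottom-up. For each fragment F, track |ε-closure(F.start)| and whether F's accept lies in that closure (i.e. whether F accepts ε). A single-symbol fragment has closure size 1 and does not accept ε.
  aa → same as the first factor's closure: |ε-closure| = 1
  b | c | aa → new start ε-reaches every alternative's start; none of them accept ε, so the new accept is not reached: |ε-closure| = 1 + 1 + 1 + 1 = 4

4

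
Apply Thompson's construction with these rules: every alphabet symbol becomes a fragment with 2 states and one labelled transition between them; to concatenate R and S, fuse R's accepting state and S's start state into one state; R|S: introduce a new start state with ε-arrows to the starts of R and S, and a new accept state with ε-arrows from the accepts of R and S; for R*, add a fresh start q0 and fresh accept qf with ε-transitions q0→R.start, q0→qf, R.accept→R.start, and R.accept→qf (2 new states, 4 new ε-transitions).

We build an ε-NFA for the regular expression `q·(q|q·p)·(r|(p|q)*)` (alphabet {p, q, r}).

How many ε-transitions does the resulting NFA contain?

Per subexpression:
Each of the 7 symbol leaves contributes 0 ε-transitions.
  q·p — 0 ε-transitions
  q|q·p — 4 ε-transitions
  p|q — 4 ε-transitions
  (p|q)* — 8 ε-transitions
  r|(p|q)* — 12 ε-transitions
  q·(q|q·p)·(r|(p|q)*) — 16 ε-transitions

16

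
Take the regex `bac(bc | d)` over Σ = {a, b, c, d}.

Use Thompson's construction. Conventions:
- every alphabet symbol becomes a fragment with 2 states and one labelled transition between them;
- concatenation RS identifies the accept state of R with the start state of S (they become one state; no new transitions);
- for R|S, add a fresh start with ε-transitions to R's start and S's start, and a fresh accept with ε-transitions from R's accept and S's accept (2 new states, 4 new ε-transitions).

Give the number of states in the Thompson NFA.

Recursing over subexpressions:
Each of the 6 symbol leaves contributes a 2-state fragment.
  bc = 3 states
  bc | d = 7 states
  bac(bc | d) = 10 states

10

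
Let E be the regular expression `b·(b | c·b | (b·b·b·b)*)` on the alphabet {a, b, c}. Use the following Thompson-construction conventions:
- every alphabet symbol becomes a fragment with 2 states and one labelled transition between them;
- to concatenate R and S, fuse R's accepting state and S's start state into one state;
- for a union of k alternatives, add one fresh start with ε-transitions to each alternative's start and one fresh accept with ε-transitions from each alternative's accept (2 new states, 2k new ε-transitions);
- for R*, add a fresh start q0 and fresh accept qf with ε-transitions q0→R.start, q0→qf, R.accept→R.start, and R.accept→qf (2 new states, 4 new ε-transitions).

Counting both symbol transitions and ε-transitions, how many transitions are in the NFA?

Recursing over subexpressions:
Each of the 8 symbol leaves contributes 1 transition (1 symbol, 0 ε).
  c·b : 2 transitions (2 symbol, 0 ε)
  b·b·b·b : 4 transitions (4 symbol, 0 ε)
  (b·b·b·b)* : 8 transitions (4 symbol, 4 ε)
  b | c·b | (b·b·b·b)* : 17 transitions (7 symbol, 10 ε)
  b·(b | c·b | (b·b·b·b)*) : 18 transitions (8 symbol, 10 ε)

18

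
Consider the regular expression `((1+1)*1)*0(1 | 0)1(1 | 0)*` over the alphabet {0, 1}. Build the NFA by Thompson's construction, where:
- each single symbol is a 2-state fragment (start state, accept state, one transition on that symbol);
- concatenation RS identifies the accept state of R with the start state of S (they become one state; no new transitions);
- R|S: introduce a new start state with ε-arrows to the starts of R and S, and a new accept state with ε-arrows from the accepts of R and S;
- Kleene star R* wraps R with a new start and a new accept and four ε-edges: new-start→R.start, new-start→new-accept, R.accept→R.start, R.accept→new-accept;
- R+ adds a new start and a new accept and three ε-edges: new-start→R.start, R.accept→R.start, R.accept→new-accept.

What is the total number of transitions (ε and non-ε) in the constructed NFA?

32

Recursing over subexpressions:
Each of the 9 symbol leaves contributes 1 transition (1 symbol, 0 ε).
  1+ : 4 transitions (1 symbol, 3 ε)
  1+1 : 5 transitions (2 symbol, 3 ε)
  (1+1)* : 9 transitions (2 symbol, 7 ε)
  (1+1)*1 : 10 transitions (3 symbol, 7 ε)
  ((1+1)*1)* : 14 transitions (3 symbol, 11 ε)
  1 | 0 : 6 transitions (2 symbol, 4 ε)
  1 | 0 : 6 transitions (2 symbol, 4 ε)
  (1 | 0)* : 10 transitions (2 symbol, 8 ε)
  ((1+1)*1)*0(1 | 0)1(1 | 0)* : 32 transitions (9 symbol, 23 ε)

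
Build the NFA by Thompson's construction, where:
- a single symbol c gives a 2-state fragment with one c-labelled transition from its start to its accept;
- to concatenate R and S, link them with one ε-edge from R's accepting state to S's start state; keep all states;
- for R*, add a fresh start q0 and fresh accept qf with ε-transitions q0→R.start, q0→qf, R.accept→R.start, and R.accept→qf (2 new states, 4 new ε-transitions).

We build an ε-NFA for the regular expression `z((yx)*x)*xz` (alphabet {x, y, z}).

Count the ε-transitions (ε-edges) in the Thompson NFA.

Recursing over subexpressions:
Each of the 6 symbol leaves contributes 0 ε-transitions.
  yx → 1 ε-transition
  (yx)* → 5 ε-transitions
  (yx)*x → 6 ε-transitions
  ((yx)*x)* → 10 ε-transitions
  z((yx)*x)*xz → 13 ε-transitions

13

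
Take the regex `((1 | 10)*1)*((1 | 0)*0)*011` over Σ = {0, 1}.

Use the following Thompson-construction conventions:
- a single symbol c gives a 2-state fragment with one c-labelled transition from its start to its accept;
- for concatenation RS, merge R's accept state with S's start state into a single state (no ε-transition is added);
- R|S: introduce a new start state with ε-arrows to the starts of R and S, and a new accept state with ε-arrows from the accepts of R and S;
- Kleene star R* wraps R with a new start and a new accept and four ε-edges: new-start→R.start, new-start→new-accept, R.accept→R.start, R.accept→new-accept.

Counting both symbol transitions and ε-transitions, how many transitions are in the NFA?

34

By structural recursion:
Each of the 10 symbol leaves contributes 1 transition (1 symbol, 0 ε).
  10 → 2 transitions (2 symbol, 0 ε)
  1 | 10 → 7 transitions (3 symbol, 4 ε)
  (1 | 10)* → 11 transitions (3 symbol, 8 ε)
  (1 | 10)*1 → 12 transitions (4 symbol, 8 ε)
  ((1 | 10)*1)* → 16 transitions (4 symbol, 12 ε)
  1 | 0 → 6 transitions (2 symbol, 4 ε)
  (1 | 0)* → 10 transitions (2 symbol, 8 ε)
  (1 | 0)*0 → 11 transitions (3 symbol, 8 ε)
  ((1 | 0)*0)* → 15 transitions (3 symbol, 12 ε)
  ((1 | 10)*1)*((1 | 0)*0)*011 → 34 transitions (10 symbol, 24 ε)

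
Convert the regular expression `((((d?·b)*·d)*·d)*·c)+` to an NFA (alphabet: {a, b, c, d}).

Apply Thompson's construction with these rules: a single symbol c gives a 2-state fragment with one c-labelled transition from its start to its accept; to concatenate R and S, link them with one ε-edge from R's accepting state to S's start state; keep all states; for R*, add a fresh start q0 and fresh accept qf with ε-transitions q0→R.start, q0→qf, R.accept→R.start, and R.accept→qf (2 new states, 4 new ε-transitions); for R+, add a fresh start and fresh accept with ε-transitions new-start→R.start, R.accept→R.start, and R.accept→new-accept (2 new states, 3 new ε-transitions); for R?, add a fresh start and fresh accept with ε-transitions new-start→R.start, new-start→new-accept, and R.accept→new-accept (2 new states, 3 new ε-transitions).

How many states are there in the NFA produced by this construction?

20

Building bottom-up:
Each of the 5 symbol leaves contributes a 2-state fragment.
  d? = 4 states
  d?·b = 6 states
  (d?·b)* = 8 states
  (d?·b)*·d = 10 states
  ((d?·b)*·d)* = 12 states
  ((d?·b)*·d)*·d = 14 states
  (((d?·b)*·d)*·d)* = 16 states
  (((d?·b)*·d)*·d)*·c = 18 states
  ((((d?·b)*·d)*·d)*·c)+ = 20 states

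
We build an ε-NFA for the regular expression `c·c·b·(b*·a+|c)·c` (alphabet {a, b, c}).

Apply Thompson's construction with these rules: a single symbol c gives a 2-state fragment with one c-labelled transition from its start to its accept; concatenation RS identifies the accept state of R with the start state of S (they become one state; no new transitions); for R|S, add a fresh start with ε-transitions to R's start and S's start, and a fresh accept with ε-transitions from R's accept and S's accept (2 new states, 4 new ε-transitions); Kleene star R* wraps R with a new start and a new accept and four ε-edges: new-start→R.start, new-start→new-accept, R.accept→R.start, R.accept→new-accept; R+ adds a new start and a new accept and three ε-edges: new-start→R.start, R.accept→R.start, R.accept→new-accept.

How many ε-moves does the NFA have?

Bottom-up over the parse tree:
Each of the 7 symbol leaves contributes 0 ε-transitions.
  b* : 4 ε-transitions
  a+ : 3 ε-transitions
  b*·a+ : 7 ε-transitions
  b*·a+|c : 11 ε-transitions
  c·c·b·(b*·a+|c)·c : 11 ε-transitions

11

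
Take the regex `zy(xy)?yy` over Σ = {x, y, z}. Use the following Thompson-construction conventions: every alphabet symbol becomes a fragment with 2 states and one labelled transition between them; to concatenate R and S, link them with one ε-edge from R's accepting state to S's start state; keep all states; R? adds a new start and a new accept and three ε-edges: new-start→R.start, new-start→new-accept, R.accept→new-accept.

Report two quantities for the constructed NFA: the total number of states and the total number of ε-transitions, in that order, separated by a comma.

Building bottom-up:
Each of the 6 symbol leaves contributes 2 states and 0 ε-transitions.
  xy → 4 states, 1 ε-transition
  (xy)? → 6 states, 4 ε-transitions
  zy(xy)?yy → 14 states, 8 ε-transitions

14, 8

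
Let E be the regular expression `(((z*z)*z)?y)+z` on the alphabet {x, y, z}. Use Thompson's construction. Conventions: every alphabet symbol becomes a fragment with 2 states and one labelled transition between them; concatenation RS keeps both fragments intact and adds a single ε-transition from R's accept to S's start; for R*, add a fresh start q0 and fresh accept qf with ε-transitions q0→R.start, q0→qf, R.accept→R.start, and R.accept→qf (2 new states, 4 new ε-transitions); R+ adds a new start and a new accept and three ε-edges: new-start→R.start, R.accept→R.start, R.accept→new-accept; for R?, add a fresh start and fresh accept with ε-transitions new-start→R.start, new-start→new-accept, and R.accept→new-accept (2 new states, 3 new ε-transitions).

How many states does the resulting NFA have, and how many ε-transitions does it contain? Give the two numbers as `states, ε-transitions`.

18, 18

Bottom-up over the parse tree:
Each of the 5 symbol leaves contributes 2 states and 0 ε-transitions.
  z* — 4 states, 4 ε-transitions
  z*z — 6 states, 5 ε-transitions
  (z*z)* — 8 states, 9 ε-transitions
  (z*z)*z — 10 states, 10 ε-transitions
  ((z*z)*z)? — 12 states, 13 ε-transitions
  ((z*z)*z)?y — 14 states, 14 ε-transitions
  (((z*z)*z)?y)+ — 16 states, 17 ε-transitions
  (((z*z)*z)?y)+z — 18 states, 18 ε-transitions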